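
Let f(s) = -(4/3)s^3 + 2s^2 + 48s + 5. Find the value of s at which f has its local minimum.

f'(s) = -4s^2 + 4s + 48. Setting f'(s) = 0 gives s ∈ {-3, 4}.
Since f''(s) = -8s + 4, we get f''(-3) = 28 > 0 ⇒ local minimum; f''(4) = -28 < 0 ⇒ local maximum.
Thus f has its local minimum at s = -3, with value -85.

-3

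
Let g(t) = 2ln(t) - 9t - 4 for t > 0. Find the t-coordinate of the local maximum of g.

g'(t) = 2/t − 9 = 0 gives t = 2/9.
g''(t) = -2/t², which is negative for t > 0, so this is a local maximum.
g(2/9) = 2·ln(2/9) - 2 - 4 ≈ -9.0082.

2/9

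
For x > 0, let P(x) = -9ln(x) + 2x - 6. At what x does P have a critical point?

9/2

P'(x) = -9/x + 2 = 0 gives x = 9/2.
P''(x) = 9/x², which is positive for x > 0, so this is a local minimum.
P(9/2) = -9·ln(9/2) + 9 - 6 ≈ -10.5367.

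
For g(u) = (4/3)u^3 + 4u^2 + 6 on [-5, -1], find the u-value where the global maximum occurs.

-2

The derivative is 4u^2 + 8u, whose only zero in [-5, -1] is u = -2.
Candidates: g(-5) = -182/3,  g(-2) = 34/3,  g(-1) = 26/3.
So the maximum is g(-2) = 34/3.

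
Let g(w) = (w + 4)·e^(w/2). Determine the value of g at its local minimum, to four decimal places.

Differentiating with the product rule gives g'(w) = ((1/2)w + 3)·e^(w/2). Since e^(w/2) > 0, the only critical point is w = -6.
g''(-6) has the same sign as 1/2 > 0, so this is a local minimum.
g(-6) = (-2)·e^(-3) ≈ -0.0996.

-0.0996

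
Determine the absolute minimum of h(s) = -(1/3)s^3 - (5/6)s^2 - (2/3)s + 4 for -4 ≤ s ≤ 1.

13/6

Differentiating, h'(s) = -s^2 - (5/3)s - 2/3; which vanishes at s = -1 and s = -2/3.
Compare values at every candidate in [-4, 1]: h(-4) = 44/3,  h(-1) = 25/6,  h(-2/3) = 338/81,  h(1) = 13/6.
The minimum over the interval is 13/6, attained at s = 1.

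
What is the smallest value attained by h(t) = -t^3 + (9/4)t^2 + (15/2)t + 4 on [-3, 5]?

-109/4

h'(t) = -3t^2 + (9/2)t + 15/2, which vanishes at t = -1 and t = 5/2.
Evaluating at the critical points and endpoints: h(-3) = 115/4,  h(-1) = -1/4,  h(5/2) = 339/16,  h(5) = -109/4.
The minimum over the interval is -109/4, attained at t = 5.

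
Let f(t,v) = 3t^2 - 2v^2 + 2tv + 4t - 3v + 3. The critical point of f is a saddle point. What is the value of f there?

103/28

∂f/∂t = 6t + 2v + 4 = 0 and ∂f/∂v = 2t - 4v - 3 = 0, so (t, v) = (-5/14, -13/14).
The Hessian has f_{tt} = 6, f_{vv} = -4, f_{tv} = 2, giving D = -28 < 0, so the point is a saddle point.
f(-5/14, -13/14) = 103/28.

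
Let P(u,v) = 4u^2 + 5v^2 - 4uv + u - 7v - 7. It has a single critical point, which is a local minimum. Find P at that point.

∂P/∂u = 8u - 4v + 1 = 0 and ∂P/∂v = -4u + 10v - 7 = 0, so (u, v) = (9/32, 13/16).
The Hessian has P_{uu} = 8, P_{vv} = 10, P_{uv} = -4, giving D = 64 > 0 with P_{uu} > 0, so the point is a local minimum.
P(9/32, 13/16) = -621/64.

-621/64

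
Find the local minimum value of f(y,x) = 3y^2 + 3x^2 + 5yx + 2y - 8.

∂f/∂y = 6y + 5x + 2 = 0 and ∂f/∂x = 5y + 6x = 0, so (y, x) = (-12/11, 10/11).
The Hessian has f_{yy} = 6, f_{xx} = 6, f_{yx} = 5, giving D = 11 > 0 with f_{yy} > 0, so the point is a local minimum.
f(-12/11, 10/11) = -100/11.

-100/11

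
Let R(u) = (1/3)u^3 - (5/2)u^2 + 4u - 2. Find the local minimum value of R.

-14/3

R'(u) = u^2 - 5u + 4. Setting R'(u) = 0 gives u ∈ {1, 4}.
Second-derivative test with R''(u) = 2u - 5: R''(1) = -3 < 0 ⇒ local maximum; R''(4) = 3 > 0 ⇒ local minimum.
Thus R has its local minimum at u = 4, with value -14/3.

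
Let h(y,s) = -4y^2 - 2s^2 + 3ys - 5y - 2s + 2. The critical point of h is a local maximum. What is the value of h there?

142/23

∂h/∂y = -8y + 3s - 5 = 0 and ∂h/∂s = 3y - 4s - 2 = 0, so (y, s) = (-26/23, -31/23).
The Hessian has h_{yy} = -8, h_{ss} = -4, h_{ys} = 3, giving D = 23 > 0 with h_{yy} < 0, so the point is a local maximum.
h(-26/23, -31/23) = 142/23.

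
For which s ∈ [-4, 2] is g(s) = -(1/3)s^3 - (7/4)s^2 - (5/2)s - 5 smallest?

Differentiating, g'(s) = -s^2 - (7/2)s - 5/2; which vanishes at s = -5/2 and s = -1.
Candidates: g(-4) = -5/3,  g(-5/2) = -215/48,  g(-1) = -47/12,  g(2) = -59/3.
Hence the absolute minimum is -59/3 at s = 2.

2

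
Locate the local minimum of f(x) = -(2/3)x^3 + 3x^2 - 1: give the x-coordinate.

f'(x) = -2x^2 + 6x = 0 at x = 0, 3.
Second-derivative test with f''(x) = -4x + 6: f''(0) = 6 > 0 ⇒ local minimum; f''(3) = -6 < 0 ⇒ local maximum.
The local minimum is f(0) = -1.

0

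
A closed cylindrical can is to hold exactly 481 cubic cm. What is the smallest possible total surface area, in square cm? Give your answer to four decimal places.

339.8427

With radius r and height h, πr²h = 481 so h = 481/(πr²), and S(r) = 2πr² + 2πrh = 2πr² + 2·481/r.
S'(r) = 4πr − 2·481/r² = 0 ⇒ r³ = 481/(2π), so r ≈ 4.2461 and h = 2r ≈ 8.4922.
S''(r) = 4π + 4·481/r³ > 0, so this is the minimum; S ≈ 339.8427.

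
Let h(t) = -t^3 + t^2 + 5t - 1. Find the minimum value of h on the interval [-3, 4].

-29

h'(t) = -3t^2 + 2t + 5, which vanishes at t = -1 and t = 5/3.
Evaluating at the critical points and endpoints: h(-3) = 20; h(-1) = -4; h(5/3) = 148/27; h(4) = -29.
Hence the absolute minimum is -29 at t = 4.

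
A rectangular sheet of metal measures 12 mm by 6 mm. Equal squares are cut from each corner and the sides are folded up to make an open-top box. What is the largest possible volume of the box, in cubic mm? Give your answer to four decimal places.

With cut size x, the volume is V(x) = x(12 − 2x)(6 − 2x) for 0 < x < 3.
V'(x) = 12x^2 − 72x + 72. Setting V'(x) = 0 gives x ≈ 1.2679 (the root in (0, 3)).
V''(x) = 24x − 72 is negative there, so this is the maximum; V ≈ 41.5692.

41.5692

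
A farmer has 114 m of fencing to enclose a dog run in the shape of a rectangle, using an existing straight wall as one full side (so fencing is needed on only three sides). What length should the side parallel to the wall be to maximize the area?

Let the sides perpendicular to the wall have length x and the parallel side y, so 2x + y = 114 and the area is A = xy = x(114 − 2x).
A'(x) = 114 − 4x = 0 gives x = 57/2, and A''(x) = −4 < 0 confirms a maximum.
Then y = 114 − 2·57/2 = 57 and A = 3249/2.

57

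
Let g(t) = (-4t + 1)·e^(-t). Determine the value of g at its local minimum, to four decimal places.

By the product rule, g'(t) = (4t - 5)·e^(-t). Since e^(-t) > 0, the only critical point is t = 5/4.
g''(5/4) has the same sign as 4 > 0, so this is a local minimum.
g(5/4) = (-4)·e^(-5/4) ≈ -1.1460.

-1.1460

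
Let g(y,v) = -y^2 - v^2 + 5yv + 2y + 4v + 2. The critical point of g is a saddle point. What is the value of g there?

∂g/∂y = -2y + 5v + 2 = 0 and ∂g/∂v = 5y - 2v + 4 = 0, so (y, v) = (-8/7, -6/7).
The Hessian has g_{yy} = -2, g_{vv} = -2, g_{yv} = 5, giving D = -21 < 0, so the point is a saddle point.
g(-8/7, -6/7) = -6/7.

-6/7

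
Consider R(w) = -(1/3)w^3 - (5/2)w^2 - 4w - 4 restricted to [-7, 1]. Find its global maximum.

The derivative is -w^2 - 5w - 4, which vanishes at w = -4 and w = -1.
Evaluating at the critical points and endpoints: R(-7) = 95/6, R(-4) = -20/3, R(-1) = -13/6, R(1) = -65/6.
The maximum over the interval is 95/6, attained at w = -7.

95/6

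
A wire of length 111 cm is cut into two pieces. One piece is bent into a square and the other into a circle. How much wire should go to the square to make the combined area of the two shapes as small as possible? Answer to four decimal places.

Let x be the length used for the square. Square side x/4; circle radius (111−x)/(2π).
A(x) = (x/4)² + π·((111−x)/(2π))² = x²/16 + (111−x)²/(4π) for 0 ≤ x ≤ 111. A'(x) = x/8 − (111−x)/(2π) = 0 gives x = 4·111/(π+4) ≈ 62.1710.
A'' = 1/8 + 1/(2π) > 0, so this gives the minimum combined area; x ≈ 62.1710 cm to the square.

62.1710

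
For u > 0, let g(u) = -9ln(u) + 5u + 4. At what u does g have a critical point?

9/5

g'(u) = -9/u + 5 = 0 gives u = 9/5.
g''(u) = 9/u², which is positive for u > 0, so this is a local minimum.
g(9/5) = -9·ln(9/5) + 9 + 4 ≈ 7.7099.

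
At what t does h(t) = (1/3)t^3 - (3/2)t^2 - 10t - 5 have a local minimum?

5

Critical points: h'(t) = t^2 - 3t - 10 vanishes at t = -2, 5.
h''(t) = 2t - 3. h''(-2) = -7 < 0 ⇒ local maximum; h''(5) = 7 > 0 ⇒ local minimum.
The local minimum is h(5) = -305/6.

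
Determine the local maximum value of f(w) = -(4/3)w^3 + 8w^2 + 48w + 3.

f'(w) = -4w^2 + 16w + 48. Setting f'(w) = 0 gives w ∈ {-2, 6}.
Second-derivative test with f''(w) = -8w + 16: f''(-2) = 32 > 0 ⇒ local minimum; f''(6) = -32 < 0 ⇒ local maximum.
So the local maximum value is f(6) = 291.

291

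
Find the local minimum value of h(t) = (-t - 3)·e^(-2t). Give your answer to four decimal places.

-74.2066

By the product rule, h'(t) = (2t + 5)·e^(-2t). Since e^(-2t) > 0, the only critical point is t = -5/2.
h''(-5/2) has the same sign as 2 > 0, so this is a local minimum.
h(-5/2) = (-1/2)·e^(5) ≈ -74.2066.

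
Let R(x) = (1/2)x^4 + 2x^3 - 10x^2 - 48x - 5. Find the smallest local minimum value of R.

R'(x) = 2x^3 + 6x^2 - 20x - 48 = 0 at x = -4, -2, 3.
R''(x) = 6x^2 + 12x - 20. R''(-4) = 28 > 0 ⇒ local minimum; R''(-2) = -20 < 0 ⇒ local maximum; R''(3) = 70 > 0 ⇒ local minimum.
The smallest local minimum is R(3) = -289/2.

-289/2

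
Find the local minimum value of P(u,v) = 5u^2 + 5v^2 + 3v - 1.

-29/20

∂P/∂u = 10u = 0 and ∂P/∂v = 10v + 3 = 0, so (u, v) = (0, -3/10).
The Hessian has P_{uu} = 10, P_{vv} = 10, P_{uv} = 0, giving D = 100 > 0 with P_{uu} > 0, so the point is a local minimum.
P(0, -3/10) = -29/20.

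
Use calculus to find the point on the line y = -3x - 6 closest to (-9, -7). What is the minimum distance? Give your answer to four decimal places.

8.8544

Minimize D(x)^2 = (x + 9)^2 + (-3x + 1)^2.
d/dx[D^2] = 2(x + 9) + 2·(-3)·(-3x + 1) = 0 ⇒ x = -3/5.
Then y = -21/5 and the distance is √(392/5) ≈ 8.8544.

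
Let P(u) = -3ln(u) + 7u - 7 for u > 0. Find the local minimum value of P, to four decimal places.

-1.4581

P'(u) = -3/u + 7 = 0 gives u = 3/7.
P''(u) = 3/u², which is positive for u > 0, so this is a local minimum.
P(3/7) = -3·ln(3/7) + 3 - 7 ≈ -1.4581.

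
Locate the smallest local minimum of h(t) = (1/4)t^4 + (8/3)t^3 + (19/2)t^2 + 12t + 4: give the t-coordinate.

-1

Critical points: h'(t) = t^3 + 8t^2 + 19t + 12 vanishes at t = -4, -3, -1.
Since h''(t) = 3t^2 + 16t + 19, we get h''(-4) = 3 > 0 ⇒ local minimum; h''(-3) = -2 < 0 ⇒ local maximum; h''(-1) = 6 > 0 ⇒ local minimum.
Thus h has its smallest local minimum at t = -1, with value -11/12.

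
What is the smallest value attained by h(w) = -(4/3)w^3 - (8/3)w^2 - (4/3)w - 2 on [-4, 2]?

-26

The derivative is -4w^2 - (16/3)w - 4/3, which vanishes at w = -1 and w = -1/3.
Candidates: h(-4) = 46,  h(-1) = -2,  h(-1/3) = -146/81,  h(2) = -26.
Hence the absolute minimum is -26 at w = 2.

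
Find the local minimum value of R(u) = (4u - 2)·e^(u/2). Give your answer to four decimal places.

Differentiating with the product rule gives R'(u) = (2u + 3)·e^(u/2). Since e^(u/2) > 0, the only critical point is u = -3/2.
R''(-3/2) has the same sign as 2 > 0, so this is a local minimum.
R(-3/2) = (-8)·e^(-3/4) ≈ -3.7789.

-3.7789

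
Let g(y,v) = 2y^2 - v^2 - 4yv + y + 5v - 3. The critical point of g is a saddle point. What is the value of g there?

-1/8

∂g/∂y = 4y - 4v + 1 = 0 and ∂g/∂v = -4y - 2v + 5 = 0, so (y, v) = (3/4, 1).
The Hessian has g_{yy} = 4, g_{vv} = -2, g_{yv} = -4, giving D = -24 < 0, so the point is a saddle point.
g(3/4, 1) = -1/8.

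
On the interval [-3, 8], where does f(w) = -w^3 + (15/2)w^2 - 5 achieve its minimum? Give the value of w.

Differentiating, f'(w) = -3w^2 + 15w; which vanishes at w = 0 and w = 5.
Evaluating at the critical points and endpoints: f(-3) = 179/2; f(0) = -5; f(5) = 115/2; f(8) = -37.
Hence the absolute minimum is -37 at w = 8.

8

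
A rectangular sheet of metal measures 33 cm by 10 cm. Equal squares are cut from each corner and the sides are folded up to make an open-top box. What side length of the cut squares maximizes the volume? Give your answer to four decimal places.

With cut size x, the volume is V(x) = x(33 − 2x)(10 − 2x) for 0 < x < 5.
V'(x) = 12x^2 − 172x + 330. Setting V'(x) = 0 gives x ≈ 2.2819 (the root in (0, 5)).
V''(x) = 24x − 172 is negative there, so this is the maximum; V ≈ 352.7472.

2.2819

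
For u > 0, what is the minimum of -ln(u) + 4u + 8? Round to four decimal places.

f'(u) = -1/u + 4 = 0 gives u = 1/4.
f''(u) = 1/u², which is positive for u > 0, so this is a local minimum.
f(1/4) = -1·ln(1/4) + 1 + 8 ≈ 10.3863.

10.3863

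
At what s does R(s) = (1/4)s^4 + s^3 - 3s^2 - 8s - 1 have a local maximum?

-1

R'(s) = s^3 + 3s^2 - 6s - 8 = 0 at s = -4, -1, 2.
Since R''(s) = 3s^2 + 6s - 6, we get R''(-4) = 18 > 0 ⇒ local minimum; R''(-1) = -9 < 0 ⇒ local maximum; R''(2) = 18 > 0 ⇒ local minimum.
Thus R has its local maximum at s = -1, with value 13/4.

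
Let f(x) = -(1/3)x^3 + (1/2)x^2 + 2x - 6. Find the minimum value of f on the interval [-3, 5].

-151/6

The derivative is -x^2 + x + 2, which vanishes at x = -1 and x = 2.
Evaluating at the critical points and endpoints: f(-3) = 3/2, f(-1) = -43/6, f(2) = -8/3, f(5) = -151/6.
The minimum over the interval is -151/6, attained at x = 5.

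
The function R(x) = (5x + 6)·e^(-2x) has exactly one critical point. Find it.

-7/10

Differentiating with the product rule gives R'(x) = (-10x - 7)·e^(-2x). Since e^(-2x) > 0, the only critical point is x = -7/10.
R''(-7/10) has the same sign as -10 < 0, so this is a local maximum.
R(-7/10) = (5/2)·e^(7/5) ≈ 10.1380.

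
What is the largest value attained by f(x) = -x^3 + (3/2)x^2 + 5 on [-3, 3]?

91/2

The derivative is -3x^2 + 3x, which vanishes at x = 0 and x = 1.
Evaluating at the critical points and endpoints: f(-3) = 91/2,  f(0) = 5,  f(1) = 11/2,  f(3) = -17/2.
Hence the absolute maximum is 91/2 at x = -3.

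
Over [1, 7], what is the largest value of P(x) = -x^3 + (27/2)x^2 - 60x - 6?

-107/2

Differentiating, P'(x) = -3x^2 + 27x - 60; which vanishes at x = 4 and x = 5.
Candidates: P(1) = -107/2,  P(4) = -94,  P(5) = -187/2,  P(7) = -215/2.
So the maximum is P(1) = -107/2.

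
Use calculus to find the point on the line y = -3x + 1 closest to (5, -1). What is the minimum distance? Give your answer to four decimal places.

Minimize D(x)^2 = (x - 5)^2 + (-3x + 2)^2.
d/dx[D^2] = 2(x - 5) + 2·(-3)·(-3x + 2) = 0 ⇒ x = 11/10.
Then y = -23/10 and the distance is √(169/10) ≈ 4.1110.

4.1110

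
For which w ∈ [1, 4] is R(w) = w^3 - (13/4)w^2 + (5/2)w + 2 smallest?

5/3

The derivative is 3w^2 - (13/2)w + 5/2, whose only zero in [1, 4] is w = 5/3.
Compare values at every candidate in [1, 4]: R(1) = 9/4,  R(5/3) = 191/108,  R(4) = 24.
So the minimum is R(5/3) = 191/108.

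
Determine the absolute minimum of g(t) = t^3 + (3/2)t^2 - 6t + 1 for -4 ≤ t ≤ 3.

g'(t) = 3t^2 + 3t - 6, which vanishes at t = -2 and t = 1.
Compare values at every candidate in [-4, 3]: g(-4) = -15, g(-2) = 11, g(1) = -5/2, g(3) = 47/2.
The minimum over the interval is -15, attained at t = -4.

-15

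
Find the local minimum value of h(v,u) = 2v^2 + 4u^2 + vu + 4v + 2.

∂h/∂v = 4v + u + 4 = 0 and ∂h/∂u = v + 8u = 0, so (v, u) = (-32/31, 4/31).
The Hessian has h_{vv} = 4, h_{uu} = 8, h_{vu} = 1, giving D = 31 > 0 with h_{vv} > 0, so the point is a local minimum.
h(-32/31, 4/31) = -2/31.

-2/31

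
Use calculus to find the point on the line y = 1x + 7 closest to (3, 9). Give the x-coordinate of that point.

5/2

Minimize D(x)^2 = (x - 3)^2 + (x - 2)^2.
d/dx[D^2] = 2(x - 3) + 2·1·(x - 2) = 0 ⇒ x = 5/2.
Then y = 19/2 and the distance is √(1/2) ≈ 0.7071.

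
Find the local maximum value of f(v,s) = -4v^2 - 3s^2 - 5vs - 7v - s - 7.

∂f/∂v = -8v - 5s - 7 = 0 and ∂f/∂s = -5v - 6s - 1 = 0, so (v, s) = (-37/23, 27/23).
The Hessian has f_{vv} = -8, f_{ss} = -6, f_{vs} = -5, giving D = 23 > 0 with f_{vv} < 0, so the point is a local maximum.
f(-37/23, 27/23) = -45/23.

-45/23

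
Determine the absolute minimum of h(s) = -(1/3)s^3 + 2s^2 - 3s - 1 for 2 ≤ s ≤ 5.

-23/3

Differentiating, h'(s) = -s^2 + 4s - 3; whose only zero in [2, 5] is s = 3.
Candidates: h(2) = -5/3; h(3) = -1; h(5) = -23/3.
Hence the absolute minimum is -23/3 at s = 5.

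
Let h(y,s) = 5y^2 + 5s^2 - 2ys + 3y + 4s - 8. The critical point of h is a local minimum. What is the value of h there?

-917/96

∂h/∂y = 10y - 2s + 3 = 0 and ∂h/∂s = -2y + 10s + 4 = 0, so (y, s) = (-19/48, -23/48).
The Hessian has h_{yy} = 10, h_{ss} = 10, h_{ys} = -2, giving D = 96 > 0 with h_{yy} > 0, so the point is a local minimum.
h(-19/48, -23/48) = -917/96.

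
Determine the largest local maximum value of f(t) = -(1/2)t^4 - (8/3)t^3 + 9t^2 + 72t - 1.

367/2

f'(t) = -2t^3 - 8t^2 + 18t + 72 = 0 at t = -4, -3, 3.
f''(t) = -6t^2 - 16t + 18. f''(-4) = -14 < 0 ⇒ local maximum; f''(-3) = 12 > 0 ⇒ local minimum; f''(3) = -84 < 0 ⇒ local maximum.
Thus f has its largest local maximum at t = 3, with value 367/2.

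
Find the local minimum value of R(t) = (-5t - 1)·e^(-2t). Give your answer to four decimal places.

Differentiating with the product rule gives R'(t) = (10t - 3)·e^(-2t). Since e^(-2t) > 0, the only critical point is t = 3/10.
R''(3/10) has the same sign as 10 > 0, so this is a local minimum.
R(3/10) = (-5/2)·e^(-3/5) ≈ -1.3720.

-1.3720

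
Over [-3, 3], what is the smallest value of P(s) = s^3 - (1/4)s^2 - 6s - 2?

-53/4

P'(s) = 3s^2 - (1/2)s - 6, which vanishes at s = -4/3 and s = 3/2.
Evaluating at the critical points and endpoints: P(-3) = -53/4, P(-4/3) = 86/27, P(3/2) = -131/16, P(3) = 19/4.
So the minimum is P(-3) = -53/4.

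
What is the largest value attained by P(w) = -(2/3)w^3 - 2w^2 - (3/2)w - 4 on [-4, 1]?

The derivative is -2w^2 - 4w - 3/2, which vanishes at w = -3/2 and w = -1/2.
Evaluating at the critical points and endpoints: P(-4) = 38/3, P(-3/2) = -4, P(-1/2) = -11/3, P(1) = -49/6.
Hence the absolute maximum is 38/3 at w = -4.

38/3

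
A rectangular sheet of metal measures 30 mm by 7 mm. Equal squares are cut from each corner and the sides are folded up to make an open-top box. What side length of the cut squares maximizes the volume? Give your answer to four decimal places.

With cut size x, the volume is V(x) = x(30 − 2x)(7 − 2x) for 0 < x < 3.5.
V'(x) = 12x^2 − 148x + 210. Setting V'(x) = 0 gives x ≈ 1.6359 (the root in (0, 3.5)).
V''(x) = 24x − 148 is negative there, so this is the maximum; V ≈ 163.0143.

1.6359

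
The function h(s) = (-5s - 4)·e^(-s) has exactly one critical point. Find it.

1/5

h'(s) = (-5)·e^(-s) + (-5s - 4)·(-1)·e^(-s) = (5s - 1)·e^(-s). Since e^(-s) > 0, the only critical point is s = 1/5.
h''(1/5) has the same sign as 5 > 0, so this is a local minimum.
h(1/5) = (-5)·e^(-1/5) ≈ -4.0937.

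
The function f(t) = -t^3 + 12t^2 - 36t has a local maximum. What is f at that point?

0

Critical points: f'(t) = -3t^2 + 24t - 36 vanishes at t = 2, 6.
Since f''(t) = -6t + 24, we get f''(2) = 12 > 0 ⇒ local minimum; f''(6) = -12 < 0 ⇒ local maximum.
Thus f has its local maximum at t = 6, with value 0.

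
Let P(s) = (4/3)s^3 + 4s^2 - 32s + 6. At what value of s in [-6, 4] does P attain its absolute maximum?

-4

Differentiating, P'(s) = 4s^2 + 8s - 32; which vanishes at s = -4 and s = 2.
Evaluating at the critical points and endpoints: P(-6) = 54, P(-4) = 338/3, P(2) = -94/3, P(4) = 82/3.
Hence the absolute maximum is 338/3 at s = -4.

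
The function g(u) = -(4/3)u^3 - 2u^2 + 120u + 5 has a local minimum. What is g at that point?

g'(u) = -4u^2 - 4u + 120. Setting g'(u) = 0 gives u ∈ {-6, 5}.
Since g''(u) = -8u - 4, we get g''(-6) = 44 > 0 ⇒ local minimum; g''(5) = -44 < 0 ⇒ local maximum.
Thus g has its local minimum at u = -6, with value -499.

-499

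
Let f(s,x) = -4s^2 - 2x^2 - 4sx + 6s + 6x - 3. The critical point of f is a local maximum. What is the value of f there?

∂f/∂s = -8s - 4x + 6 = 0 and ∂f/∂x = -4s - 4x + 6 = 0, so (s, x) = (0, 3/2).
The Hessian has f_{ss} = -8, f_{xx} = -4, f_{sx} = -4, giving D = 16 > 0 with f_{ss} < 0, so the point is a local maximum.
f(0, 3/2) = 3/2.

3/2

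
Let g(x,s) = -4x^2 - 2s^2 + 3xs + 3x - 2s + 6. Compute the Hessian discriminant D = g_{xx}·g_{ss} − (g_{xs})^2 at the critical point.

∂g/∂x = -8x + 3s + 3 = 0 and ∂g/∂s = 3x - 4s - 2 = 0, so (x, s) = (6/23, -7/23).
The Hessian has g_{xx} = -8, g_{ss} = -4, g_{xs} = 3, giving D = 23 > 0 with g_{xx} < 0, so the point is a local maximum.
D = (-8)·(-4) − (3)^2 = 23.

23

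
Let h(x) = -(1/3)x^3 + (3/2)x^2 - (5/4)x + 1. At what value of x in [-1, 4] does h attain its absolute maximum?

-1

The derivative is -x^2 + 3x - 5/4, which vanishes at x = 1/2 and x = 5/2.
Evaluating at the critical points and endpoints: h(-1) = 49/12; h(1/2) = 17/24; h(5/2) = 49/24; h(4) = -4/3.
The maximum over the interval is 49/12, attained at x = -1.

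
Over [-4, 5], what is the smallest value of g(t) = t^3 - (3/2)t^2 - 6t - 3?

-67

The derivative is 3t^2 - 3t - 6, which vanishes at t = -1 and t = 2.
Evaluating at the critical points and endpoints: g(-4) = -67,  g(-1) = 1/2,  g(2) = -13,  g(5) = 109/2.
The minimum over the interval is -67, attained at t = -4.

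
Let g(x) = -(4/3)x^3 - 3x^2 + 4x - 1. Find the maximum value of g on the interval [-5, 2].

g'(x) = -4x^2 - 6x + 4, which vanishes at x = -2 and x = 1/2.
Evaluating at the critical points and endpoints: g(-5) = 212/3; g(-2) = -31/3; g(1/2) = 1/12; g(2) = -47/3.
The maximum over the interval is 212/3, attained at x = -5.

212/3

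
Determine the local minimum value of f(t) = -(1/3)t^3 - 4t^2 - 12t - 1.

-1

f'(t) = -t^2 - 8t - 12. Setting f'(t) = 0 gives t ∈ {-6, -2}.
Since f''(t) = -2t - 8, we get f''(-6) = 4 > 0 ⇒ local minimum; f''(-2) = -4 < 0 ⇒ local maximum.
Thus f has its local minimum at t = -6, with value -1.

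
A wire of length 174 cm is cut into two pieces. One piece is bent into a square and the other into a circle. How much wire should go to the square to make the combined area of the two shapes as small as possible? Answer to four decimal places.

97.4573

Let x be the length used for the square. Square side x/4; circle radius (174−x)/(2π).
A(x) = (x/4)² + π·((174−x)/(2π))² = x²/16 + (174−x)²/(4π) for 0 ≤ x ≤ 174. A'(x) = x/8 − (174−x)/(2π) = 0 gives x = 4·174/(π+4) ≈ 97.4573.
A'' = 1/8 + 1/(2π) > 0, so this gives the minimum combined area; x ≈ 97.4573 cm to the square.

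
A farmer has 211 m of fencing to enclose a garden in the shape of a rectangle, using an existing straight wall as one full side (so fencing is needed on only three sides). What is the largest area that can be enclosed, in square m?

44521/8

Let the sides perpendicular to the wall have length x and the parallel side y, so 2x + y = 211 and the area is A = xy = x(211 − 2x).
A'(x) = 211 − 4x = 0 gives x = 211/4, and A''(x) = −4 < 0 confirms a maximum.
Then y = 211 − 2·211/4 = 211/2 and A = 44521/8.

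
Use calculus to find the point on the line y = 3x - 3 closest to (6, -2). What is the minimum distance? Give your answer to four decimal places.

Minimize D(x)^2 = (x - 6)^2 + (3x - 1)^2.
d/dx[D^2] = 2(x - 6) + 2·3·(3x - 1) = 0 ⇒ x = 9/10.
Then y = -3/10 and the distance is √(289/10) ≈ 5.3759.

5.3759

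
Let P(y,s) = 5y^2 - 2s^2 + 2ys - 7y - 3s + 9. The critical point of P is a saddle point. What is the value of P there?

301/44

∂P/∂y = 10y + 2s - 7 = 0 and ∂P/∂s = 2y - 4s - 3 = 0, so (y, s) = (17/22, -4/11).
The Hessian has P_{yy} = 10, P_{ss} = -4, P_{ys} = 2, giving D = -44 < 0, so the point is a saddle point.
P(17/22, -4/11) = 301/44.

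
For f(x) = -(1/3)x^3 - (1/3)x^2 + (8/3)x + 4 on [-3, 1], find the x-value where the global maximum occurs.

The derivative is -x^2 - (2/3)x + 8/3, whose only zero in [-3, 1] is x = -2.
Evaluating at the critical points and endpoints: f(-3) = 2, f(-2) = 0, f(1) = 6.
The maximum over the interval is 6, attained at x = 1.

1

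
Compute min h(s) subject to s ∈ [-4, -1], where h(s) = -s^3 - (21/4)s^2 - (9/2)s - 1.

The derivative is -3s^2 - (21/2)s - 9/2, whose only zero in [-4, -1] is s = -3.
Candidates: h(-4) = -3; h(-3) = -31/4; h(-1) = -3/4.
The minimum over the interval is -31/4, attained at s = -3.

-31/4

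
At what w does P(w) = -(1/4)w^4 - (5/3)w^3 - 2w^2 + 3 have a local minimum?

Critical points: P'(w) = -w^3 - 5w^2 - 4w vanishes at w = -4, -1, 0.
Since P''(w) = -3w^2 - 10w - 4, we get P''(-4) = -12 < 0 ⇒ local maximum; P''(-1) = 3 > 0 ⇒ local minimum; P''(0) = -4 < 0 ⇒ local maximum.
The local minimum is P(-1) = 29/12.

-1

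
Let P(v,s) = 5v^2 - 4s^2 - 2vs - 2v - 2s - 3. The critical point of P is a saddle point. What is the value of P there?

-20/7

∂P/∂v = 10v - 2s - 2 = 0 and ∂P/∂s = -2v - 8s - 2 = 0, so (v, s) = (1/7, -2/7).
The Hessian has P_{vv} = 10, P_{ss} = -8, P_{vs} = -2, giving D = -84 < 0, so the point is a saddle point.
P(1/7, -2/7) = -20/7.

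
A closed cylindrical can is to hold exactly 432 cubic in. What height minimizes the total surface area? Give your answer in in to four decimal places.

With radius r and height h, πr²h = 432 so h = 432/(πr²), and S(r) = 2πr² + 2πrh = 2πr² + 2·432/r.
S'(r) = 4πr − 2·432/r² = 0 ⇒ r³ = 432/(2π), so r ≈ 4.0967 and h = 2r ≈ 8.1934.
S''(r) = 4π + 4·432/r³ > 0, so this is the minimum; S ≈ 316.3518.

8.1934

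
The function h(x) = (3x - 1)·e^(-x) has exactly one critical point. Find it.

4/3

h'(x) = 3·e^(-x) + (3x - 1)·(-1)·e^(-x) = (-3x + 4)·e^(-x). Since e^(-x) > 0, the only critical point is x = 4/3.
h''(4/3) has the same sign as -3 < 0, so this is a local maximum.
h(4/3) = (3)·e^(-4/3) ≈ 0.7908.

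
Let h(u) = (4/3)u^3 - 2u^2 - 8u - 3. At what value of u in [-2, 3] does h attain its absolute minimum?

2

h'(u) = 4u^2 - 4u - 8, which vanishes at u = -1 and u = 2.
Compare values at every candidate in [-2, 3]: h(-2) = -17/3, h(-1) = 5/3, h(2) = -49/3, h(3) = -9.
Hence the absolute minimum is -49/3 at u = 2.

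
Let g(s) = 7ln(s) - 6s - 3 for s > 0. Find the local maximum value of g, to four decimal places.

g'(s) = 7/s − 6 = 0 gives s = 7/6.
g''(s) = -7/s², which is negative for s > 0, so this is a local maximum.
g(7/6) = 7·ln(7/6) - 7 - 3 ≈ -8.9209.

-8.9209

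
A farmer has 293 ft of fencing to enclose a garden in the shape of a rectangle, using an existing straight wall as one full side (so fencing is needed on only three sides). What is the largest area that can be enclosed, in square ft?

85849/8

Let the sides perpendicular to the wall have length x and the parallel side y, so 2x + y = 293 and the area is A = xy = x(293 − 2x).
A'(x) = 293 − 4x = 0 gives x = 293/4, and A''(x) = −4 < 0 confirms a maximum.
Then y = 293 − 2·293/4 = 293/2 and A = 85849/8.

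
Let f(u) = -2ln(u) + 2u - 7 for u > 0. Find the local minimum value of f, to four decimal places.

f'(u) = -2/u + 2 = 0 gives u = 1.
f''(u) = 2/u², which is positive for u > 0, so this is a local minimum.
f(1) = -2·ln(1) + 2 - 7 ≈ -5.0000.

-5.0000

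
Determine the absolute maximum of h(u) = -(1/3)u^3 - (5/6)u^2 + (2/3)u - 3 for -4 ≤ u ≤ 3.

The derivative is -u^2 - (5/3)u + 2/3, which vanishes at u = -2 and u = 1/3.
Candidates: h(-4) = 7/3, h(-2) = -5, h(1/3) = -467/162, h(3) = -35/2.
Hence the absolute maximum is 7/3 at u = -4.

7/3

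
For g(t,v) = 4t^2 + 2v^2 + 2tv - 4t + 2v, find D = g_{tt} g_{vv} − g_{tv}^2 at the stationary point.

28

∂g/∂t = 8t + 2v - 4 = 0 and ∂g/∂v = 2t + 4v + 2 = 0, so (t, v) = (5/7, -6/7).
The Hessian has g_{tt} = 8, g_{vv} = 4, g_{tv} = 2, giving D = 28 > 0 with g_{tt} > 0, so the point is a local minimum.
D = (8)·(4) − (2)^2 = 28.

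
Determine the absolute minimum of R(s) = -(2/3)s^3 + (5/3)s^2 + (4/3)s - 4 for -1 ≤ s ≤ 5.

-39

R'(s) = -2s^2 + (10/3)s + 4/3, which vanishes at s = -1/3 and s = 2.
Evaluating at the critical points and endpoints: R(-1) = -3; R(-1/3) = -343/81; R(2) = 0; R(5) = -39.
The minimum over the interval is -39, attained at s = 5.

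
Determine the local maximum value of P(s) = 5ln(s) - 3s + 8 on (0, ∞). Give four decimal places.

5.5541

P'(s) = 5/s − 3 = 0 gives s = 5/3.
P''(s) = -5/s², which is negative for s > 0, so this is a local maximum.
P(5/3) = 5·ln(5/3) - 5 + 8 ≈ 5.5541.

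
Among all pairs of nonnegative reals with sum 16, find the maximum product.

64

With x + y = 16, the product is P(x) = x(16 − x).
P'(x) = 16 − 2x = 0 gives x = 8; P'' = −2 < 0, so this is the maximum.
P = 8·8 = 64.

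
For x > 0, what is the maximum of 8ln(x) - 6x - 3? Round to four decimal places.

g'(x) = 8/x − 6 = 0 gives x = 4/3.
g''(x) = -8/x², which is negative for x > 0, so this is a local maximum.
g(4/3) = 8·ln(4/3) - 8 - 3 ≈ -8.6985.

-8.6985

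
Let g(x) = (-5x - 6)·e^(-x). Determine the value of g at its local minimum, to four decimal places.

By the product rule, g'(x) = (5x + 1)·e^(-x). Since e^(-x) > 0, the only critical point is x = -1/5.
g''(-1/5) has the same sign as 5 > 0, so this is a local minimum.
g(-1/5) = (-5)·e^(1/5) ≈ -6.1070.

-6.1070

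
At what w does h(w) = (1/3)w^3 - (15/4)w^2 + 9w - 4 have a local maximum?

3/2

h'(w) = w^2 - (15/2)w + 9 = 0 at w = 3/2, 6.
h''(w) = 2w - 15/2. h''(3/2) = -9/2 < 0 ⇒ local maximum; h''(6) = 9/2 > 0 ⇒ local minimum.
So the local maximum value is h(3/2) = 35/16.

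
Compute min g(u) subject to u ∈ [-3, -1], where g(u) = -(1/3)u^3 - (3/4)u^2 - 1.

g'(u) = -u^2 - (3/2)u, whose only zero in [-3, -1] is u = -3/2.
Candidates: g(-3) = 5/4,  g(-3/2) = -25/16,  g(-1) = -17/12.
Hence the absolute minimum is -25/16 at u = -3/2.

-25/16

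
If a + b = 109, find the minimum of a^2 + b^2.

With a + b = 109, a^2 + b^2 = a^2 + (109 − a)^2.
The derivative 2a − 2(109 − a) = 4a − 218 vanishes at a = 109/2; second derivative 4 > 0, a minimum.
The minimum is 2·(109/2)^2 = 11881/2.

11881/2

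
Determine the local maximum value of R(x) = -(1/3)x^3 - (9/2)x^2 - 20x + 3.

97/3

Critical points: R'(x) = -x^2 - 9x - 20 vanishes at x = -5, -4.
Second-derivative test with R''(x) = -2x - 9: R''(-5) = 1 > 0 ⇒ local minimum; R''(-4) = -1 < 0 ⇒ local maximum.
The local maximum is R(-4) = 97/3.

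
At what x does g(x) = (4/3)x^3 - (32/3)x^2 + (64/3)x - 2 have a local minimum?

4

g'(x) = 4x^2 - (64/3)x + 64/3. Setting g'(x) = 0 gives x ∈ {4/3, 4}.
Since g''(x) = 8x - 64/3, we get g''(4/3) = -32/3 < 0 ⇒ local maximum; g''(4) = 32/3 > 0 ⇒ local minimum.
Thus g has its local minimum at x = 4, with value -2.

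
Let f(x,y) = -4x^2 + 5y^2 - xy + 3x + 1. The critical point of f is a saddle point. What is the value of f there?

∂f/∂x = -8x - y + 3 = 0 and ∂f/∂y = -x + 10y = 0, so (x, y) = (10/27, 1/27).
The Hessian has f_{xx} = -8, f_{yy} = 10, f_{xy} = -1, giving D = -81 < 0, so the point is a saddle point.
f(10/27, 1/27) = 14/9.

14/9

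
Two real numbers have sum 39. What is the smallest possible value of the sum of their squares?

With a + b = 39, a^2 + b^2 = a^2 + (39 − a)^2.
The derivative 2a − 2(39 − a) = 4a − 78 vanishes at a = 39/2; second derivative 4 > 0, a minimum.
The minimum is 2·(39/2)^2 = 1521/2.

1521/2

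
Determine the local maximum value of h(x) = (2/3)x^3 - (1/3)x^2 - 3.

-3

h'(x) = 2x^2 - (2/3)x. Setting h'(x) = 0 gives x ∈ {0, 1/3}.
Second-derivative test with h''(x) = 4x - 2/3: h''(0) = -2/3 < 0 ⇒ local maximum; h''(1/3) = 2/3 > 0 ⇒ local minimum.
The local maximum is h(0) = -3.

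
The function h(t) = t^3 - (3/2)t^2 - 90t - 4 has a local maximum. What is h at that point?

h'(t) = 3t^2 - 3t - 90 = 0 at t = -5, 6.
Second-derivative test with h''(t) = 6t - 3: h''(-5) = -33 < 0 ⇒ local maximum; h''(6) = 33 > 0 ⇒ local minimum.
The local maximum is h(-5) = 567/2.

567/2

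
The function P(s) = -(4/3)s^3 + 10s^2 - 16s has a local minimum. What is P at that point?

P'(s) = -4s^2 + 20s - 16. Setting P'(s) = 0 gives s ∈ {1, 4}.
Second-derivative test with P''(s) = -8s + 20: P''(1) = 12 > 0 ⇒ local minimum; P''(4) = -12 < 0 ⇒ local maximum.
The local minimum is P(1) = -22/3.

-22/3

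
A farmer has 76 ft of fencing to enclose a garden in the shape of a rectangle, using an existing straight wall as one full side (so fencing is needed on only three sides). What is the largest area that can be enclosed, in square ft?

722

Let the sides perpendicular to the wall have length x and the parallel side y, so 2x + y = 76 and the area is A = xy = x(76 − 2x).
A'(x) = 76 − 4x = 0 gives x = 19, and A''(x) = −4 < 0 confirms a maximum.
Then y = 76 − 2·19 = 38 and A = 722.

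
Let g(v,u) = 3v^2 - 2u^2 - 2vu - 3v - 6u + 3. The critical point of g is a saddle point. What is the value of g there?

15/2

∂g/∂v = 6v - 2u - 3 = 0 and ∂g/∂u = -2v - 4u - 6 = 0, so (v, u) = (0, -3/2).
The Hessian has g_{vv} = 6, g_{uu} = -4, g_{vu} = -2, giving D = -28 < 0, so the point is a saddle point.
g(0, -3/2) = 15/2.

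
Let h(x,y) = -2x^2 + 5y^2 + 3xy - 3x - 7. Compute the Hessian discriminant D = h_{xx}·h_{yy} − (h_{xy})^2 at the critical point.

∂h/∂x = -4x + 3y - 3 = 0 and ∂h/∂y = 3x + 10y = 0, so (x, y) = (-30/49, 9/49).
The Hessian has h_{xx} = -4, h_{yy} = 10, h_{xy} = 3, giving D = -49 < 0, so the point is a saddle point.
D = (-4)·(10) − (3)^2 = -49.

-49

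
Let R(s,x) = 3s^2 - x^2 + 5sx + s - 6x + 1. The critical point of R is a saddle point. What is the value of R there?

∂R/∂s = 6s + 5x + 1 = 0 and ∂R/∂x = 5s - 2x - 6 = 0, so (s, x) = (28/37, -41/37).
The Hessian has R_{ss} = 6, R_{xx} = -2, R_{sx} = 5, giving D = -37 < 0, so the point is a saddle point.
R(28/37, -41/37) = 174/37.

174/37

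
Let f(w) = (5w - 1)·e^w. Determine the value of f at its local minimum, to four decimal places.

-2.2466

By the product rule, f'(w) = (5w + 4)·e^w. Since e^w > 0, the only critical point is w = -4/5.
f''(-4/5) has the same sign as 5 > 0, so this is a local minimum.
f(-4/5) = (-5)·e^(-4/5) ≈ -2.2466.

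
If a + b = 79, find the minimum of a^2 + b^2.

6241/2

With a + b = 79, a^2 + b^2 = a^2 + (79 − a)^2.
The derivative 2a − 2(79 − a) = 4a − 158 vanishes at a = 79/2; second derivative 4 > 0, a minimum.
The minimum is 2·(79/2)^2 = 6241/2.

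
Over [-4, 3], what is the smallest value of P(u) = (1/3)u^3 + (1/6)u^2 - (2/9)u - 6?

-214/9

P'(u) = u^2 + (1/3)u - 2/9, which vanishes at u = -2/3 and u = 1/3.
Candidates: P(-4) = -214/9,  P(-2/3) = -476/81,  P(1/3) = -979/162,  P(3) = 23/6.
Hence the absolute minimum is -214/9 at u = -4.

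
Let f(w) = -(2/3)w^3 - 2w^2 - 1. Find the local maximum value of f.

-1

f'(w) = -2w^2 - 4w. Setting f'(w) = 0 gives w ∈ {-2, 0}.
Since f''(w) = -4w - 4, we get f''(-2) = 4 > 0 ⇒ local minimum; f''(0) = -4 < 0 ⇒ local maximum.
Thus f has its local maximum at w = 0, with value -1.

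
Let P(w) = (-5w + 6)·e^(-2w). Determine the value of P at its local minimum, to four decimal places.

-0.0834

Differentiating with the product rule gives P'(w) = (10w - 17)·e^(-2w). Since e^(-2w) > 0, the only critical point is w = 17/10.
P''(17/10) has the same sign as 10 > 0, so this is a local minimum.
P(17/10) = (-5/2)·e^(-17/5) ≈ -0.0834.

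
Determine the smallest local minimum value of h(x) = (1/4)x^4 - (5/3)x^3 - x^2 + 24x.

-104/3

h'(x) = x^3 - 5x^2 - 2x + 24. Setting h'(x) = 0 gives x ∈ {-2, 3, 4}.
h''(x) = 3x^2 - 10x - 2. h''(-2) = 30 > 0 ⇒ local minimum; h''(3) = -5 < 0 ⇒ local maximum; h''(4) = 6 > 0 ⇒ local minimum.
Thus h has its smallest local minimum at x = -2, with value -104/3.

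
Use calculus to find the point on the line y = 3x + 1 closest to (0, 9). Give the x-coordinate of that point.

Minimize D(x)^2 = (x + 0)^2 + (3x - 8)^2.
d/dx[D^2] = 2(x + 0) + 2·3·(3x - 8) = 0 ⇒ x = 12/5.
Then y = 41/5 and the distance is √(32/5) ≈ 2.5298.

12/5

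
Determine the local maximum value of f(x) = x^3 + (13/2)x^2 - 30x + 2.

200

Critical points: f'(x) = 3x^2 + 13x - 30 vanishes at x = -6, 5/3.
Second-derivative test with f''(x) = 6x + 13: f''(-6) = -23 < 0 ⇒ local maximum; f''(5/3) = 23 > 0 ⇒ local minimum.
So the local maximum value is f(-6) = 200.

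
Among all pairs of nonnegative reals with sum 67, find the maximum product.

4489/4

With x + y = 67, the product is P(x) = x(67 − x).
P'(x) = 67 − 2x = 0 gives x = 67/2; P'' = −2 < 0, so this is the maximum.
P = 67/2·67/2 = 4489/4.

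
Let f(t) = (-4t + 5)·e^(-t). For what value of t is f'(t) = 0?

f'(t) = (-4)·e^(-t) + (-4t + 5)·(-1)·e^(-t) = (4t - 9)·e^(-t). Since e^(-t) > 0, the only critical point is t = 9/4.
f''(9/4) has the same sign as 4 > 0, so this is a local minimum.
f(9/4) = (-4)·e^(-9/4) ≈ -0.4216.

9/4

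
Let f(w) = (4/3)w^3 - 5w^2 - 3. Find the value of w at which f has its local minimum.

5/2

f'(w) = 4w^2 - 10w. Setting f'(w) = 0 gives w ∈ {0, 5/2}.
f''(w) = 8w - 10. f''(0) = -10 < 0 ⇒ local maximum; f''(5/2) = 10 > 0 ⇒ local minimum.
So the local minimum value is f(5/2) = -161/12.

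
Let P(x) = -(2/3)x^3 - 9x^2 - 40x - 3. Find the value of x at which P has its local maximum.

-4

Critical points: P'(x) = -2x^2 - 18x - 40 vanishes at x = -5, -4.
Second-derivative test with P''(x) = -4x - 18: P''(-5) = 2 > 0 ⇒ local minimum; P''(-4) = -2 < 0 ⇒ local maximum.
So the local maximum value is P(-4) = 167/3.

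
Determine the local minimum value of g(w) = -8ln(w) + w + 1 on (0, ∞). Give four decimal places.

g'(w) = -8/w + 1 = 0 gives w = 8.
g''(w) = 8/w², which is positive for w > 0, so this is a local minimum.
g(8) = -8·ln(8) + 8 + 1 ≈ -7.6355.

-7.6355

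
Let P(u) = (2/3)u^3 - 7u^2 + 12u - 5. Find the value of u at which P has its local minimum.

P'(u) = 2u^2 - 14u + 12 = 0 at u = 1, 6.
Since P''(u) = 4u - 14, we get P''(1) = -10 < 0 ⇒ local maximum; P''(6) = 10 > 0 ⇒ local minimum.
Thus P has its local minimum at u = 6, with value -41.

6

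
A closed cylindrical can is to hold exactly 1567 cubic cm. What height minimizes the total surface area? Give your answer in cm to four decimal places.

With radius r and height h, πr²h = 1567 so h = 1567/(πr²), and S(r) = 2πr² + 2πrh = 2πr² + 2·1567/r.
S'(r) = 4πr − 2·1567/r² = 0 ⇒ r³ = 1567/(2π), so r ≈ 6.2945 and h = 2r ≈ 12.5891.
S''(r) = 4π + 4·1567/r³ > 0, so this is the minimum; S ≈ 746.8394.

12.5891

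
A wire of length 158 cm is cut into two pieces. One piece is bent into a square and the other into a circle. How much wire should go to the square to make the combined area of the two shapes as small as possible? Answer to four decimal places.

Let x be the length used for the square. Square side x/4; circle radius (158−x)/(2π).
A(x) = (x/4)² + π·((158−x)/(2π))² = x²/16 + (158−x)²/(4π) for 0 ≤ x ≤ 158. A'(x) = x/8 − (158−x)/(2π) = 0 gives x = 4·158/(π+4) ≈ 88.4957.
A'' = 1/8 + 1/(2π) > 0, so this gives the minimum combined area; x ≈ 88.4957 cm to the square.

88.4957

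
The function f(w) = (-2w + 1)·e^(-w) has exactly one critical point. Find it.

f'(w) = (-2)·e^(-w) + (-2w + 1)·(-1)·e^(-w) = (2w - 3)·e^(-w). Since e^(-w) > 0, the only critical point is w = 3/2.
f''(3/2) has the same sign as 2 > 0, so this is a local minimum.
f(3/2) = (-2)·e^(-3/2) ≈ -0.4463.

3/2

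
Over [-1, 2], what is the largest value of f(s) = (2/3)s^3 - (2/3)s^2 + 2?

14/3

f'(s) = 2s^2 - (4/3)s, which vanishes at s = 0 and s = 2/3.
Candidates: f(-1) = 2/3, f(0) = 2, f(2/3) = 154/81, f(2) = 14/3.
The maximum over the interval is 14/3, attained at s = 2.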